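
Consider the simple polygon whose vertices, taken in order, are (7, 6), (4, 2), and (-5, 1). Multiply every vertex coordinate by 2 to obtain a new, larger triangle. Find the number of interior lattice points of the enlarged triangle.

By the shoelace formula, twice the signed area is |(7·2 − 4·6) + (4·1 − (-5)·2) + ((-5)·6 − 7·1)| = 33, so the area is 16.5.
Along each edge there are gcd(|Δx|,|Δy|)+1 lattice points, so counting each shared vertex once the boundary has gcd(3,4) + gcd(9,1) + gcd(12,5) = 1+1+1 = 3.
Scaling by 2 multiplies the area by 2² = 4 (so the new area is 66) and multiplies the boundary lattice-point count by 2, giving 6.
By Pick's theorem, the interior count of the dilated polygon is 66 − 6/2 + 1 = 64.

64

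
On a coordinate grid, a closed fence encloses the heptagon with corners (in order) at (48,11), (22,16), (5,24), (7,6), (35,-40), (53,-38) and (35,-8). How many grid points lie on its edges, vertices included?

The number of boundary lattice points is Σ gcd(|Δx|,|Δy|) = gcd(26,5) + gcd(17,8) + gcd(2,18) + gcd(28,46) + gcd(18,2) + gcd(18,30) + gcd(13,19) = 1+1+2+2+2+6+1 = 15.

15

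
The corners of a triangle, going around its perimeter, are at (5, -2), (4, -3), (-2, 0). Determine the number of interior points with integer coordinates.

3

The shoelace formula gives twice the area as |[5·(-3) − 4·(-2)] + [4·0 − (-2)·(-3)] + [(-2)·(-2) − 5·0]| = 9, so the area is 9/2.
Summing gcd(|Δx|,|Δy|) over the edges gives the boundary count: gcd(1,1) + gcd(6,3) + gcd(7,2) = 1+3+1 = 5.
By Pick's theorem A = I + B/2 − 1, so I = 9/2 − 5/2 + 1 = 3.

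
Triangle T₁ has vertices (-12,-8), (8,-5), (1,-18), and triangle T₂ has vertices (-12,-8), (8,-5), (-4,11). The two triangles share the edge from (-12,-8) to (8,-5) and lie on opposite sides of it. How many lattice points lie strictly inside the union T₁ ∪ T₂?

The union is the simple quadrilateral with vertices (-12,-8), (1,-18), (8,-5), (-4,11) in order.
The shoelace formula gives twice the area as |((-12)·(-18) − 1·(-8)) + (1·(-5) − 8·(-18)) + (8·11 − (-4)·(-5)) + ((-4)·(-8) − (-12)·11)| = 595, so the area is 297.5.
The number of boundary lattice points is Σ gcd(|Δx|,|Δy|) = gcd(13,10) + gcd(7,13) + gcd(12,16) + gcd(8,19) = 1+1+4+1 = 7.
By Pick's theorem I = A − B/2 + 1 = 297.5 − 7/2 + 1 = 295.

295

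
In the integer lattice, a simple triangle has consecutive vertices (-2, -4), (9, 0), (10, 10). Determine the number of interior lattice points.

By the shoelace formula, twice the signed area is |((-2)·0 − 9·(-4)) + (9·10 − 10·0) + (10·(-4) − (-2)·10)| = 106, so the area is 53.
The number of boundary lattice points is Σ gcd(|Δx|,|Δy|) = gcd(11,4) + gcd(1,10) + gcd(12,14) = 1+1+2 = 4.
Pick's theorem gives I = A − B/2 + 1 = 53 − 4/2 + 1 = 52.

52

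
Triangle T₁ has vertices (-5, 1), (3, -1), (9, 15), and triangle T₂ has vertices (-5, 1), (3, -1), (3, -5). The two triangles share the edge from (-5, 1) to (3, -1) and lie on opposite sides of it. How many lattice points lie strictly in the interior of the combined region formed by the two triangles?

The union is the simple quadrilateral with vertices (-5, 1), (9, 15), (3, -1), (3, -5) in order.
The shoelace formula gives twice the area as |[(-5)·15 − 9·1] + [9·(-1) − 3·15] + [3·(-5) − 3·(-1)] + [3·1 − (-5)·(-5)]| = 172, so the area is 86.
Summing gcd(|Δx|,|Δy|) over the edges gives the boundary count: gcd(14,14) + gcd(6,16) + gcd(0,4) + gcd(8,6) = 14+2+4+2 = 22.
By Pick's theorem I = A − B/2 + 1 = 86 − 22/2 + 1 = 76.

76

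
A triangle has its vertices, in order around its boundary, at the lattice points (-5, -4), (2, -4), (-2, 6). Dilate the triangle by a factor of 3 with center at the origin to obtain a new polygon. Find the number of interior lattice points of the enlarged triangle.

Using the shoelace formula, 2A = |((-5)·(-4) − 2·(-4)) + (2·6 − (-2)·(-4)) + ((-2)·(-4) − (-5)·6)| = 70, so the area is 35.
The number of boundary lattice points is Σ gcd(|Δx|,|Δy|) = gcd(7,0) + gcd(4,10) + gcd(3,10) = 7+2+1 = 10.
Scaling by 3 multiplies the area by 3² = 9 (so the new area is 315) and multiplies the boundary lattice-point count by 3, giving 30.
By Pick's theorem, the interior count of the dilated polygon is 315 − 30/2 + 1 = 301.

301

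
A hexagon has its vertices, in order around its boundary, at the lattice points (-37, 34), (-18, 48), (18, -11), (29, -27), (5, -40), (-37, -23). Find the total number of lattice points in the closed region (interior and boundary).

By the shoelace formula, twice the signed area is |((-37)·48 − (-18)·34) + ((-18)·(-11) − 18·48) + (18·(-27) − 29·(-11)) + (29·(-40) − 5·(-27)) + (5·(-23) − (-37)·(-40)) + ((-37)·34 − (-37)·(-23))| = 6726, so the area is 3363.
The number of boundary lattice points is Σ gcd(|Δx|,|Δy|) = gcd(19,14) + gcd(36,59) + gcd(11,16) + gcd(24,13) + gcd(42,17) + gcd(0,57) = 1+1+1+1+1+57 = 62.
Pick's theorem gives I = A − B/2 + 1 = 3363 − 62/2 + 1 = 3333, so the closed region contains I + B = 3333 + 62 = 3395 lattice points.

3395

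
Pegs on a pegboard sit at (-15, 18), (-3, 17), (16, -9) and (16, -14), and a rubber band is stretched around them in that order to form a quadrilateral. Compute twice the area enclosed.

By the shoelace formula, twice the signed area is |((-15)·17 − (-3)·18) + ((-3)·(-9) − 16·17) + (16·(-14) − 16·(-9)) + (16·18 − (-15)·(-14))| = 448, so the area is 224.

448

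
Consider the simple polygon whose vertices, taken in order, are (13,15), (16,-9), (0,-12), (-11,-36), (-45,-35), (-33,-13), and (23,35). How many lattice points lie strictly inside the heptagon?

1714

The shoelace formula gives twice the area as |[13·(-9) − 16·15] + [16·(-12) − 0·(-9)] + [0·(-36) − (-11)·(-12)] + [(-11)·(-35) − (-45)·(-36)] + [(-45)·(-13) − (-33)·(-35)] + [(-33)·35 − 23·(-13)] + [23·15 − 13·35]| = 3452, so the area is 1726.
The number of boundary lattice points is Σ gcd(|Δx|,|Δy|) = gcd(3,24) + gcd(16,3) + gcd(11,24) + gcd(34,1) + gcd(12,22) + gcd(56,48) + gcd(10,20) = 3+1+1+1+2+8+10 = 26.
Pick's theorem gives I = A − B/2 + 1 = 1726 − 26/2 + 1 = 1714.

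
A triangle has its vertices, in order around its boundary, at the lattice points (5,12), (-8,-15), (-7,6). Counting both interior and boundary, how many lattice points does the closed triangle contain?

128

The shoelace formula gives twice the area as |(5·(-15) − (-8)·12) + ((-8)·6 − (-7)·(-15)) + ((-7)·12 − 5·6)| = 246, so the area is 123.
The number of boundary lattice points is Σ gcd(|Δx|,|Δy|) = gcd(13,27) + gcd(1,21) + gcd(12,6) = 1+1+6 = 8.
Pick's theorem gives I = A − B/2 + 1 = 123 − 8/2 + 1 = 120, so the closed region contains I + B = 120 + 8 = 128 lattice points.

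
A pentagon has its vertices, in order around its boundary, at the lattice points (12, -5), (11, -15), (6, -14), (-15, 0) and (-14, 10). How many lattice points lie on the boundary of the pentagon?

11

Along each edge there are gcd(|Δx|,|Δy|)+1 lattice points, so counting each shared vertex once the boundary has gcd(1,10) + gcd(5,1) + gcd(21,14) + gcd(1,10) + gcd(26,15) = 1+1+7+1+1 = 11.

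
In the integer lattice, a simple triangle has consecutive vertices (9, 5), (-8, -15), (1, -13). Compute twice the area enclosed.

146

The shoelace formula gives twice the area as |[9·(-15) − (-8)·5] + [(-8)·(-13) − 1·(-15)] + [1·5 − 9·(-13)]| = 146, so the area is 73.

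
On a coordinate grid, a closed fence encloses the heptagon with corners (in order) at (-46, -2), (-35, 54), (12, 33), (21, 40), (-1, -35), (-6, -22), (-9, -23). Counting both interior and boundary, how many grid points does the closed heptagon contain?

3281

Using the shoelace formula, 2A = |((-46)·54 − (-35)·(-2)) + ((-35)·33 − 12·54) + (12·40 − 21·33) + (21·(-35) − (-1)·40) + ((-1)·(-22) − (-6)·(-35)) + ((-6)·(-23) − (-9)·(-22)) + ((-9)·(-2) − (-46)·(-23))| = 6553, so the area is 6553/2.
Along each edge there are gcd(|Δx|,|Δy|)+1 lattice points, so counting each shared vertex once the boundary has gcd(11,56) + gcd(47,21) + gcd(9,7) + gcd(22,75) + gcd(5,13) + gcd(3,1) + gcd(37,21) = 1+1+1+1+1+1+1 = 7.
Pick's theorem gives I = A − B/2 + 1 = 6553/2 − 7/2 + 1 = 3274, so the closed region contains I + B = 3274 + 7 = 3281 lattice points.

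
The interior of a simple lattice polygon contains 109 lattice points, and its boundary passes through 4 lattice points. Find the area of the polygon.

By Pick's theorem, A = I + B/2 − 1 = 109 + 4/2 − 1 = 110.

110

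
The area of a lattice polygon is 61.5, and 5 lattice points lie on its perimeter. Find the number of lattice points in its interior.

60

Pick's theorem A = I + B/2 − 1 rearranges to I = A − B/2 + 1 = 61.5 − 5/2 + 1 = 60.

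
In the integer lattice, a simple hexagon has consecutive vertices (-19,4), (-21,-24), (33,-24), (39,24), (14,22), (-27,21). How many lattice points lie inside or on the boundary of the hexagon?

The shoelace formula gives twice the area as |((-19)·(-24) − (-21)·4) + ((-21)·(-24) − 33·(-24)) + (33·24 − 39·(-24)) + (39·22 − 14·24) + (14·21 − (-27)·22) + ((-27)·4 − (-19)·21)| = 5265, so the area is 5265/2.
Summing gcd(|Δx|,|Δy|) over the edges gives the boundary count: gcd(2,28) + gcd(54,0) + gcd(6,48) + gcd(25,2) + gcd(41,1) + gcd(8,17) = 2+54+6+1+1+1 = 65.
Pick's theorem gives I = A − B/2 + 1 = 5265/2 − 65/2 + 1 = 2601, so the closed region contains I + B = 2601 + 65 = 2666 lattice points.

2666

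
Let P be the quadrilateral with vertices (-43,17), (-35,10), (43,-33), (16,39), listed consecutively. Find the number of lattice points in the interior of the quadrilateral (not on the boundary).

2517

Using the shoelace formula, 2A = |((-43)·10 − (-35)·17) + ((-35)·(-33) − 43·10) + (43·39 − 16·(-33)) + (16·17 − (-43)·39)| = 5044, so the area is 2522.
Along each edge there are gcd(|Δx|,|Δy|)+1 lattice points, so counting each shared vertex once the boundary has gcd(8,7) + gcd(78,43) + gcd(27,72) + gcd(59,22) = 1+1+9+1 = 12.
By Pick's theorem A = I + B/2 − 1, so I = 2522 − 12/2 + 1 = 2517.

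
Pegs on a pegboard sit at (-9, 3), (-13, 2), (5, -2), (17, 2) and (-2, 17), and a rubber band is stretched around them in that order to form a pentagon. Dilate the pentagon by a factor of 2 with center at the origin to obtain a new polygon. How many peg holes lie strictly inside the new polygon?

The shoelace formula gives twice the area as |((-9)·2 − (-13)·3) + ((-13)·(-2) − 5·2) + (5·2 − 17·(-2)) + (17·17 − (-2)·2) + ((-2)·3 − (-9)·17)| = 521, so the area is 521/2.
Summing gcd(|Δx|,|Δy|) over the edges gives the boundary count: gcd(4,1) + gcd(18,4) + gcd(12,4) + gcd(19,15) + gcd(7,14) = 1+2+4+1+7 = 15.
Scaling by 2 multiplies the area by 2² = 4 (so the new area is 1042) and multiplies the boundary lattice-point count by 2, giving 30.
By Pick's theorem, the interior count of the dilated polygon is 1042 − 30/2 + 1 = 1028.

1028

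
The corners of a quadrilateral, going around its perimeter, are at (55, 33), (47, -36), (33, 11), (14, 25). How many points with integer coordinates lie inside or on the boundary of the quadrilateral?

By the shoelace formula, twice the signed area is |[55·(-36) − 47·33] + [47·11 − 33·(-36)] + [33·25 − 14·11] + [14·33 − 55·25]| = 2068, so the area is 1034.
Summing gcd(|Δx|,|Δy|) over the edges gives the boundary count: gcd(8,69) + gcd(14,47) + gcd(19,14) + gcd(41,8) = 1+1+1+1 = 4.
Pick's theorem gives I = A − B/2 + 1 = 1034 − 4/2 + 1 = 1033, so the closed region contains I + B = 1033 + 4 = 1037 lattice points.

1037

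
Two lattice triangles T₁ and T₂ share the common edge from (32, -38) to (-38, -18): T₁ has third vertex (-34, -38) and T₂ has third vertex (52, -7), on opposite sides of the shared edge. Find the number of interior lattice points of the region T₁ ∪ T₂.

1910

The union is the simple quadrilateral with vertices (32, -38), (-34, -38), (-38, -18), (52, -7) in order.
By the shoelace formula, twice the signed area is |[32·(-38) − (-34)·(-38)] + [(-34)·(-18) − (-38)·(-38)] + [(-38)·(-7) − 52·(-18)] + [52·(-38) − 32·(-7)]| = 3890, so the area is 1945.
Along each edge there are gcd(|Δx|,|Δy|)+1 lattice points, so counting each shared vertex once the boundary has gcd(66,0) + gcd(4,20) + gcd(90,11) + gcd(20,31) = 66+4+1+1 = 72.
By Pick's theorem I = A − B/2 + 1 = 1945 − 72/2 + 1 = 1910.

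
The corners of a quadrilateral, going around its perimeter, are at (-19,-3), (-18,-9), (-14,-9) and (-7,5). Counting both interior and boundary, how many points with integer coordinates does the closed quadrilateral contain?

Using the shoelace formula, 2A = |[(-19)·(-9) − (-18)·(-3)] + [(-18)·(-9) − (-14)·(-9)] + [(-14)·5 − (-7)·(-9)] + [(-7)·(-3) − (-19)·5]| = 136, so the area is 68.
Along each edge there are gcd(|Δx|,|Δy|)+1 lattice points, so counting each shared vertex once the boundary has gcd(1,6) + gcd(4,0) + gcd(7,14) + gcd(12,8) = 1+4+7+4 = 16.
Pick's theorem gives I = A − B/2 + 1 = 68 − 16/2 + 1 = 61, so the closed region contains I + B = 61 + 16 = 77 lattice points.

77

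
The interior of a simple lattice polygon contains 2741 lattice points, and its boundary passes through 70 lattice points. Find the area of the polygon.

By Pick's theorem, A = I + B/2 − 1 = 2741 + 70/2 − 1 = 2775.

2775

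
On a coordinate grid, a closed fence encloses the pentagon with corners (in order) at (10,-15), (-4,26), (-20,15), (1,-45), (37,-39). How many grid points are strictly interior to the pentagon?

The shoelace formula gives twice the area as |(10·26 − (-4)·(-15)) + ((-4)·15 − (-20)·26) + ((-20)·(-45) − 1·15) + (1·(-39) − 37·(-45)) + (37·(-15) − 10·(-39))| = 3006, so the area is 1503.
Along each edge there are gcd(|Δx|,|Δy|)+1 lattice points, so counting each shared vertex once the boundary has gcd(14,41) + gcd(16,11) + gcd(21,60) + gcd(36,6) + gcd(27,24) = 1+1+3+6+3 = 14.
By Pick's theorem A = I + B/2 − 1, so I = 1503 − 14/2 + 1 = 1497.

1497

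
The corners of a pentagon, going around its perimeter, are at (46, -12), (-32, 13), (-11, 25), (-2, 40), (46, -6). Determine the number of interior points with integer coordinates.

The shoelace formula gives twice the area as |[46·13 − (-32)·(-12)] + [(-32)·25 − (-11)·13] + [(-11)·40 − (-2)·25] + [(-2)·(-6) − 46·40] + [46·(-12) − 46·(-6)]| = 2937, so the area is 2937/2.
Summing gcd(|Δx|,|Δy|) over the edges gives the boundary count: gcd(78,25) + gcd(21,12) + gcd(9,15) + gcd(48,46) + gcd(0,6) = 1+3+3+2+6 = 15.
Pick's theorem gives I = A − B/2 + 1 = 2937/2 − 15/2 + 1 = 1462.

1462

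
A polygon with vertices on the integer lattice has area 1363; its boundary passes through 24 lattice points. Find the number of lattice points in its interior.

From Pick's theorem, I = A − B/2 + 1 = 1363 − 24/2 + 1 = 1352.

1352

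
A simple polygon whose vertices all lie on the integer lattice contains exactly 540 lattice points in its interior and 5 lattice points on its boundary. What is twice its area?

Pick's theorem states A = I + B/2 − 1, so A = 540 + 5/2 − 1 = 1083/2.
Hence 2A = 1083.

1083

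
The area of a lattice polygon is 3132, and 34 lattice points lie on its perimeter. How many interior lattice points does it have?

From Pick's theorem, I = A − B/2 + 1 = 3132 − 34/2 + 1 = 3116.

3116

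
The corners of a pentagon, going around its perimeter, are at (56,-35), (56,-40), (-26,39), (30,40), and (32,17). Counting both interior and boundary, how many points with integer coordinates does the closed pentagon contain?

The shoelace formula gives twice the area as |(56·(-40) − 56·(-35)) + (56·39 − (-26)·(-40)) + ((-26)·40 − 30·39) + (30·17 − 32·40) + (32·(-35) − 56·17)| = 4188, so the area is 2094.
Summing gcd(|Δx|,|Δy|) over the edges gives the boundary count: gcd(0,5) + gcd(82,79) + gcd(56,1) + gcd(2,23) + gcd(24,52) = 5+1+1+1+4 = 12.
Pick's theorem gives I = A − B/2 + 1 = 2094 − 12/2 + 1 = 2089, so the closed region contains I + B = 2089 + 12 = 2101 lattice points.

2101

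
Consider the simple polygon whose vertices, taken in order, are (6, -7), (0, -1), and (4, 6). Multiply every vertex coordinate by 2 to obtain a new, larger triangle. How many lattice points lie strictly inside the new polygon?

125

By the shoelace formula, twice the signed area is |(6·(-1) − 0·(-7)) + (0·6 − 4·(-1)) + (4·(-7) − 6·6)| = 66, so the area is 33.
Along each edge there are gcd(|Δx|,|Δy|)+1 lattice points, so counting each shared vertex once the boundary has gcd(6,6) + gcd(4,7) + gcd(2,13) = 6+1+1 = 8.
Scaling by 2 multiplies the area by 2² = 4 (so the new area is 132) and multiplies the boundary lattice-point count by 2, giving 16.
By Pick's theorem, the interior count of the dilated polygon is 132 − 16/2 + 1 = 125.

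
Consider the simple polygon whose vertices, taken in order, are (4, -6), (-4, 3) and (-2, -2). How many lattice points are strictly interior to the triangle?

10

The shoelace formula gives twice the area as |(4·3 − (-4)·(-6)) + ((-4)·(-2) − (-2)·3) + ((-2)·(-6) − 4·(-2))| = 22, so the area is 11.
Summing gcd(|Δx|,|Δy|) over the edges gives the boundary count: gcd(8,9) + gcd(2,5) + gcd(6,4) = 1+1+2 = 4.
Pick's theorem gives I = A − B/2 + 1 = 11 − 4/2 + 1 = 10.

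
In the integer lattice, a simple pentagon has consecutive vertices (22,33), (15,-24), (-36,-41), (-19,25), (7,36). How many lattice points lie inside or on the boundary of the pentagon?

2813

The shoelace formula gives twice the area as |(22·(-24) − 15·33) + (15·(-41) − (-36)·(-24)) + ((-36)·25 − (-19)·(-41)) + ((-19)·36 − 7·25) + (7·33 − 22·36)| = 5601, so the area is 5601/2.
Along each edge there are gcd(|Δx|,|Δy|)+1 lattice points, so counting each shared vertex once the boundary has gcd(7,57) + gcd(51,17) + gcd(17,66) + gcd(26,11) + gcd(15,3) = 1+17+1+1+3 = 23.
Pick's theorem gives I = A − B/2 + 1 = 5601/2 − 23/2 + 1 = 2790, so the closed region contains I + B = 2790 + 23 = 2813 lattice points.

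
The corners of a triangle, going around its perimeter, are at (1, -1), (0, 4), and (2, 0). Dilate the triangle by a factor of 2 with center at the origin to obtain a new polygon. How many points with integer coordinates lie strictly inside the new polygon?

The shoelace formula gives twice the area as |[1·4 − 0·(-1)] + [0·0 − 2·4] + [2·(-1) − 1·0]| = 6, so the area is 3.
Summing gcd(|Δx|,|Δy|) over the edges gives the boundary count: gcd(1,5) + gcd(2,4) + gcd(1,1) = 1+2+1 = 4.
Scaling by 2 multiplies the area by 2² = 4 (so the new area is 12) and multiplies the boundary lattice-point count by 2, giving 8.
By Pick's theorem, the interior count of the dilated polygon is 12 − 8/2 + 1 = 9.

9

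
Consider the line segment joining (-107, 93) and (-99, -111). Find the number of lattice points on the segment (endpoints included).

5

The number of lattice points on a segment between lattice points is gcd(|Δx|,|Δy|) + 1 = gcd(8,204) + 1 = 4 + 1 = 5.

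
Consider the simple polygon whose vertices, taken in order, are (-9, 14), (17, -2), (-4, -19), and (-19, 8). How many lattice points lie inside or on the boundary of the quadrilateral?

By the shoelace formula, twice the signed area is |[(-9)·(-2) − 17·14] + [17·(-19) − (-4)·(-2)] + [(-4)·8 − (-19)·(-19)] + [(-19)·14 − (-9)·8]| = 1138, so the area is 569.
The number of boundary lattice points is Σ gcd(|Δx|,|Δy|) = gcd(26,16) + gcd(21,17) + gcd(15,27) + gcd(10,6) = 2+1+3+2 = 8.
Pick's theorem gives I = A − B/2 + 1 = 569 − 8/2 + 1 = 566, so the closed region contains I + B = 566 + 8 = 574 lattice points.

574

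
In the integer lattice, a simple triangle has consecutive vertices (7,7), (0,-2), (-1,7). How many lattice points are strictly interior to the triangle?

32

By the shoelace formula, twice the signed area is |[7·(-2) − 0·7] + [0·7 − (-1)·(-2)] + [(-1)·7 − 7·7]| = 72, so the area is 36.
Summing gcd(|Δx|,|Δy|) over the edges gives the boundary count: gcd(7,9) + gcd(1,9) + gcd(8,0) = 1+1+8 = 10.
Pick's theorem gives I = A − B/2 + 1 = 36 − 10/2 + 1 = 32.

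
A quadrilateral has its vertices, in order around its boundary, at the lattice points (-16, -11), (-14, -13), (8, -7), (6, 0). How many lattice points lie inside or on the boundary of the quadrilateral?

125

The shoelace formula gives twice the area as |[(-16)·(-13) − (-14)·(-11)] + [(-14)·(-7) − 8·(-13)] + [8·0 − 6·(-7)] + [6·(-11) − (-16)·0]| = 232, so the area is 116.
Along each edge there are gcd(|Δx|,|Δy|)+1 lattice points, so counting each shared vertex once the boundary has gcd(2,2) + gcd(22,6) + gcd(2,7) + gcd(22,11) = 2+2+1+11 = 16.
Pick's theorem gives I = A − B/2 + 1 = 116 − 16/2 + 1 = 109, so the closed region contains I + B = 109 + 16 = 125 lattice points.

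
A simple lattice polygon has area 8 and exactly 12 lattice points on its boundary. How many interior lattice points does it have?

Pick's theorem A = I + B/2 − 1 rearranges to I = A − B/2 + 1 = 8 − 12/2 + 1 = 3.

3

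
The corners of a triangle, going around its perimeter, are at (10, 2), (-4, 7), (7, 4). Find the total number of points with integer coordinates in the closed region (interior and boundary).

9

Using the shoelace formula, 2A = |[10·7 − (-4)·2] + [(-4)·4 − 7·7] + [7·2 − 10·4]| = 13, so the area is 6.5.
Along each edge there are gcd(|Δx|,|Δy|)+1 lattice points, so counting each shared vertex once the boundary has gcd(14,5) + gcd(11,3) + gcd(3,2) = 1+1+1 = 3.
Pick's theorem gives I = A − B/2 + 1 = 6.5 − 3/2 + 1 = 6, so the closed region contains I + B = 6 + 3 = 9 lattice points.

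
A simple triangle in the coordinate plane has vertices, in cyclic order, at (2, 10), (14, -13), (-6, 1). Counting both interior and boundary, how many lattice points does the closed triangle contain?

149

The shoelace formula gives twice the area as |[2·(-13) − 14·10] + [14·1 − (-6)·(-13)] + [(-6)·10 − 2·1]| = 292, so the area is 146.
The number of boundary lattice points is Σ gcd(|Δx|,|Δy|) = gcd(12,23) + gcd(20,14) + gcd(8,9) = 1+2+1 = 4.
Pick's theorem gives I = A − B/2 + 1 = 146 − 4/2 + 1 = 145, so the closed region contains I + B = 145 + 4 = 149 lattice points.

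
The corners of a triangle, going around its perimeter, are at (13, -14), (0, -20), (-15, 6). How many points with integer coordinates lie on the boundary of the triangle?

Along each edge there are gcd(|Δx|,|Δy|)+1 lattice points, so counting each shared vertex once the boundary has gcd(13,6) + gcd(15,26) + gcd(28,20) = 1+1+4 = 6.

6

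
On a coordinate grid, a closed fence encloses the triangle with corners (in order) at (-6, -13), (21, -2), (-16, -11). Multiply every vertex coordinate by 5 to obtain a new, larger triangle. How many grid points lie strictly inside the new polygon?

Using the shoelace formula, 2A = |[(-6)·(-2) − 21·(-13)] + [21·(-11) − (-16)·(-2)] + [(-16)·(-13) − (-6)·(-11)]| = 164, so the area is 82.
Summing gcd(|Δx|,|Δy|) over the edges gives the boundary count: gcd(27,11) + gcd(37,9) + gcd(10,2) = 1+1+2 = 4.
Scaling by 5 multiplies the area by 5² = 25 (so the new area is 2050) and multiplies the boundary lattice-point count by 5, giving 20.
By Pick's theorem, the interior count of the dilated polygon is 2050 − 20/2 + 1 = 2041.

2041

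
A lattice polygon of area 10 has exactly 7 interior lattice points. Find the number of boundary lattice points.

8

Pick's theorem gives A = I + B/2 − 1, so B = 2(A − I + 1) = 2(10 − 7 + 1) = 8.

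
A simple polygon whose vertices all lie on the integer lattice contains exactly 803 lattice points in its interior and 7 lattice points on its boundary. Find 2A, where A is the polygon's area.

Pick's theorem states A = I + B/2 − 1, so A = 803 + 7/2 − 1 = 1611/2.
Hence 2A = 1611.

1611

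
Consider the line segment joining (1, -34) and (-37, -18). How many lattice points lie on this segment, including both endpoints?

3

The number of lattice points on a segment between lattice points is gcd(|Δx|,|Δy|) + 1 = gcd(38,16) + 1 = 2 + 1 = 3.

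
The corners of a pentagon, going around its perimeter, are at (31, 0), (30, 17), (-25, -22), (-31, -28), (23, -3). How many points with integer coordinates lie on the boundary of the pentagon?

Along each edge there are gcd(|Δx|,|Δy|)+1 lattice points, so counting each shared vertex once the boundary has gcd(1,17) + gcd(55,39) + gcd(6,6) + gcd(54,25) + gcd(8,3) = 1+1+6+1+1 = 10.

10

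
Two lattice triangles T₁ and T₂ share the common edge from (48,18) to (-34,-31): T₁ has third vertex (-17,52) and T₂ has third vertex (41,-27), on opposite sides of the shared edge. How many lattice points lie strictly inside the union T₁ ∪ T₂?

The union is the simple quadrilateral with vertices (48,18), (-17,52), (-34,-31), (41,-27) in order.
By the shoelace formula, twice the signed area is |(48·52 − (-17)·18) + ((-17)·(-31) − (-34)·52) + ((-34)·(-27) − 41·(-31)) + (41·18 − 48·(-27))| = 9320, so the area is 4660.
Summing gcd(|Δx|,|Δy|) over the edges gives the boundary count: gcd(65,34) + gcd(17,83) + gcd(75,4) + gcd(7,45) = 1+1+1+1 = 4.
By Pick's theorem I = A − B/2 + 1 = 4660 − 4/2 + 1 = 4659.

4659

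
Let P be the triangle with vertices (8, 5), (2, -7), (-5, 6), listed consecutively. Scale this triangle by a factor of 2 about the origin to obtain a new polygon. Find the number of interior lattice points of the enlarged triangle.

Using the shoelace formula, 2A = |[8·(-7) − 2·5] + [2·6 − (-5)·(-7)] + [(-5)·5 − 8·6]| = 162, so the area is 81.
Along each edge there are gcd(|Δx|,|Δy|)+1 lattice points, so counting each shared vertex once the boundary has gcd(6,12) + gcd(7,13) + gcd(13,1) = 6+1+1 = 8.
Scaling by 2 multiplies the area by 2² = 4 (so the new area is 324) and multiplies the boundary lattice-point count by 2, giving 16.
By Pick's theorem, the interior count of the dilated polygon is 324 − 16/2 + 1 = 317.

317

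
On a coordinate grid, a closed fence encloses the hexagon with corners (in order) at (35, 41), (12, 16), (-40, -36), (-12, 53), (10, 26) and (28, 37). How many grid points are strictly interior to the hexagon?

Using the shoelace formula, 2A = |[35·16 − 12·41] + [12·(-36) − (-40)·16] + [(-40)·53 − (-12)·(-36)] + [(-12)·26 − 10·53] + [10·37 − 28·26] + [28·41 − 35·37]| = 3623, so the area is 3623/2.
Summing gcd(|Δx|,|Δy|) over the edges gives the boundary count: gcd(23,25) + gcd(52,52) + gcd(28,89) + gcd(22,27) + gcd(18,11) + gcd(7,4) = 1+52+1+1+1+1 = 57.
Pick's theorem gives I = A − B/2 + 1 = 3623/2 − 57/2 + 1 = 1784.

1784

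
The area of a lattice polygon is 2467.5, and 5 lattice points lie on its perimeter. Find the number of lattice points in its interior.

From Pick's theorem, I = A − B/2 + 1 = 2467.5 − 5/2 + 1 = 2466.

2466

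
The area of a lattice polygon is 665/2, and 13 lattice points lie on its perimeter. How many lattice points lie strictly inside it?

327

Pick's theorem A = I + B/2 − 1 rearranges to I = A − B/2 + 1 = 665/2 − 13/2 + 1 = 327.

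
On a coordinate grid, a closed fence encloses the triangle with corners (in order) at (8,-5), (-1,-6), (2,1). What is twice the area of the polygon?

The shoelace formula gives twice the area as |(8·(-6) − (-1)·(-5)) + ((-1)·1 − 2·(-6)) + (2·(-5) − 8·1)| = 60, so the area is 30.

60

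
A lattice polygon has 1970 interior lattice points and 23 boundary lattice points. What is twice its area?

3961

By Pick's theorem, A = I + B/2 − 1 = 1970 + 23/2 − 1 = 3961/2.
Hence 2A = 3961.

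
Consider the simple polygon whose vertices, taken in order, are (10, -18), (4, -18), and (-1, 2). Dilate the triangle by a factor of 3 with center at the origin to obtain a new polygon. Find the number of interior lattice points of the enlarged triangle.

523

Using the shoelace formula, 2A = |[10·(-18) − 4·(-18)] + [4·2 − (-1)·(-18)] + [(-1)·(-18) − 10·2]| = 120, so the area is 60.
The number of boundary lattice points is Σ gcd(|Δx|,|Δy|) = gcd(6,0) + gcd(5,20) + gcd(11,20) = 6+5+1 = 12.
Scaling by 3 multiplies the area by 3² = 9 (so the new area is 540) and multiplies the boundary lattice-point count by 3, giving 36.
By Pick's theorem, the interior count of the dilated polygon is 540 − 36/2 + 1 = 523.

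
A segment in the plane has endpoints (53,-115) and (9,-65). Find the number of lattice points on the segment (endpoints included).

3

The number of lattice points on a segment between lattice points is gcd(|Δx|,|Δy|) + 1 = gcd(44,50) + 1 = 2 + 1 = 3.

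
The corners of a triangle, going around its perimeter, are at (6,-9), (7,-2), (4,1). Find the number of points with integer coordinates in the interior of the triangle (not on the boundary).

By the shoelace formula, twice the signed area is |(6·(-2) − 7·(-9)) + (7·1 − 4·(-2)) + (4·(-9) − 6·1)| = 24, so the area is 12.
The number of boundary lattice points is Σ gcd(|Δx|,|Δy|) = gcd(1,7) + gcd(3,3) + gcd(2,10) = 1+3+2 = 6.
Pick's theorem gives I = A − B/2 + 1 = 12 − 6/2 + 1 = 10.

10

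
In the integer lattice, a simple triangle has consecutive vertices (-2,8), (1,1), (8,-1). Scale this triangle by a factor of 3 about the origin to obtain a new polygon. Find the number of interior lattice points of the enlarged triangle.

190

By the shoelace formula, twice the signed area is |((-2)·1 − 1·8) + (1·(-1) − 8·1) + (8·8 − (-2)·(-1))| = 43, so the area is 43/2.
The number of boundary lattice points is Σ gcd(|Δx|,|Δy|) = gcd(3,7) + gcd(7,2) + gcd(10,9) = 1+1+1 = 3.
Scaling by 3 multiplies the area by 3² = 9 (so the new area is 193.5) and multiplies the boundary lattice-point count by 3, giving 9.
By Pick's theorem, the interior count of the dilated polygon is 193.5 − 9/2 + 1 = 190.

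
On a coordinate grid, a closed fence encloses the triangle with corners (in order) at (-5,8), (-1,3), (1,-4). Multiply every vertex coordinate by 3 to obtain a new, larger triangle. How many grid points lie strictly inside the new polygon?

70

The shoelace formula gives twice the area as |((-5)·3 − (-1)·8) + ((-1)·(-4) − 1·3) + (1·8 − (-5)·(-4))| = 18, so the area is 9.
Summing gcd(|Δx|,|Δy|) over the edges gives the boundary count: gcd(4,5) + gcd(2,7) + gcd(6,12) = 1+1+6 = 8.
Scaling by 3 multiplies the area by 3² = 9 (so the new area is 81) and multiplies the boundary lattice-point count by 3, giving 24.
By Pick's theorem, the interior count of the dilated polygon is 81 − 24/2 + 1 = 70.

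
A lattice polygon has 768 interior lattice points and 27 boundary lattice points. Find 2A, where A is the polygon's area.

1561

Pick's theorem states A = I + B/2 − 1, so A = 768 + 27/2 − 1 = 1561/2.
Hence 2A = 1561.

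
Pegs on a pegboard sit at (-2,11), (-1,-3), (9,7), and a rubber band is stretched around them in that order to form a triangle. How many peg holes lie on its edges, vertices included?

12

Along each edge there are gcd(|Δx|,|Δy|)+1 lattice points, so counting each shared vertex once the boundary has gcd(1,14) + gcd(10,10) + gcd(11,4) = 1+10+1 = 12.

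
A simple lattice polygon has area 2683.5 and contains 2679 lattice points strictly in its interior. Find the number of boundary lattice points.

Pick's theorem gives A = I + B/2 − 1, so B = 2(A − I + 1) = 2(2683.5 − 2679 + 1) = 11.

11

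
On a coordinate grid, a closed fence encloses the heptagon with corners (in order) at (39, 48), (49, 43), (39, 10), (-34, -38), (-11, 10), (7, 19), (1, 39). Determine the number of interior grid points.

Using the shoelace formula, 2A = |[39·43 − 49·48] + [49·10 − 39·43] + [39·(-38) − (-34)·10] + [(-34)·10 − (-11)·(-38)] + [(-11)·19 − 7·10] + [7·39 − 1·19] + [1·48 − 39·39]| = 5260, so the area is 2630.
Summing gcd(|Δx|,|Δy|) over the edges gives the boundary count: gcd(10,5) + gcd(10,33) + gcd(73,48) + gcd(23,48) + gcd(18,9) + gcd(6,20) + gcd(38,9) = 5+1+1+1+9+2+1 = 20.
Pick's theorem gives I = A − B/2 + 1 = 2630 − 20/2 + 1 = 2621.

2621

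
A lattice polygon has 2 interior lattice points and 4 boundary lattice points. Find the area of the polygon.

3

Pick's theorem states A = I + B/2 − 1, so A = 2 + 4/2 − 1 = 3.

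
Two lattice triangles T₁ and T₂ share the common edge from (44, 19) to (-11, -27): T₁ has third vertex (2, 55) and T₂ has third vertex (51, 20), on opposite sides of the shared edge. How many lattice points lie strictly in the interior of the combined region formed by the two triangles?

The union is the simple quadrilateral with vertices (44, 19), (2, 55), (-11, -27), (51, 20) in order.
The shoelace formula gives twice the area as |[44·55 − 2·19] + [2·(-27) − (-11)·55] + [(-11)·20 − 51·(-27)] + [51·19 − 44·20]| = 4179, so the area is 2089.5.
The number of boundary lattice points is Σ gcd(|Δx|,|Δy|) = gcd(42,36) + gcd(13,82) + gcd(62,47) + gcd(7,1) = 6+1+1+1 = 9.
By Pick's theorem I = A − B/2 + 1 = 2089.5 − 9/2 + 1 = 2086.

2086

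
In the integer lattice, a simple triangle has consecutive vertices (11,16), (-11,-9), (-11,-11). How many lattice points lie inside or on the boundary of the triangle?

25

By the shoelace formula, twice the signed area is |(11·(-9) − (-11)·16) + ((-11)·(-11) − (-11)·(-9)) + ((-11)·16 − 11·(-11))| = 44, so the area is 22.
Summing gcd(|Δx|,|Δy|) over the edges gives the boundary count: gcd(22,25) + gcd(0,2) + gcd(22,27) = 1+2+1 = 4.
Pick's theorem gives I = A − B/2 + 1 = 22 − 4/2 + 1 = 21, so the closed region contains I + B = 21 + 4 = 25 lattice points.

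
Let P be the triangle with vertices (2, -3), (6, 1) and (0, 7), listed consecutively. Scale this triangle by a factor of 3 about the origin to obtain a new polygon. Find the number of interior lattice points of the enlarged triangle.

The shoelace formula gives twice the area as |[2·1 − 6·(-3)] + [6·7 − 0·1] + [0·(-3) − 2·7]| = 48, so the area is 24.
Along each edge there are gcd(|Δx|,|Δy|)+1 lattice points, so counting each shared vertex once the boundary has gcd(4,4) + gcd(6,6) + gcd(2,10) = 4+6+2 = 12.
Scaling by 3 multiplies the area by 3² = 9 (so the new area is 216) and multiplies the boundary lattice-point count by 3, giving 36.
By Pick's theorem, the interior count of the dilated polygon is 216 − 36/2 + 1 = 199.

199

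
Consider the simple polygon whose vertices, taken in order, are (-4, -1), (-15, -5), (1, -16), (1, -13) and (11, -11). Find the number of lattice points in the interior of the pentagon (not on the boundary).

The shoelace formula gives twice the area as |((-4)·(-5) − (-15)·(-1)) + ((-15)·(-16) − 1·(-5)) + (1·(-13) − 1·(-16)) + (1·(-11) − 11·(-13)) + (11·(-1) − (-4)·(-11))| = 330, so the area is 165.
Summing gcd(|Δx|,|Δy|) over the edges gives the boundary count: gcd(11,4) + gcd(16,11) + gcd(0,3) + gcd(10,2) + gcd(15,10) = 1+1+3+2+5 = 12.
Pick's theorem gives I = A − B/2 + 1 = 165 − 12/2 + 1 = 160.

160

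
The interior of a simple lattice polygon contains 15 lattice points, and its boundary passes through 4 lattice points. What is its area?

By Pick's theorem, A = I + B/2 − 1 = 15 + 4/2 − 1 = 16.

16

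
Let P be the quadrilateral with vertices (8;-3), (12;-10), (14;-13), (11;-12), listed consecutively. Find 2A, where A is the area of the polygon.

The shoelace formula gives twice the area as |[8·(-10) − 12·(-3)] + [12·(-13) − 14·(-10)] + [14·(-12) − 11·(-13)] + [11·(-3) − 8·(-12)]| = 22, so the area is 11.

22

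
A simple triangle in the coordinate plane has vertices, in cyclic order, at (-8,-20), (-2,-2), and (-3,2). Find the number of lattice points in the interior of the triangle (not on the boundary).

By the shoelace formula, twice the signed area is |[(-8)·(-2) − (-2)·(-20)] + [(-2)·2 − (-3)·(-2)] + [(-3)·(-20) − (-8)·2]| = 42, so the area is 21.
The number of boundary lattice points is Σ gcd(|Δx|,|Δy|) = gcd(6,18) + gcd(1,4) + gcd(5,22) = 6+1+1 = 8.
Pick's theorem gives I = A − B/2 + 1 = 21 − 8/2 + 1 = 18.

18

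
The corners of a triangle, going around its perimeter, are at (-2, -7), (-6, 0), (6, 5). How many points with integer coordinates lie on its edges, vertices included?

Summing gcd(|Δx|,|Δy|) over the edges gives the boundary count: gcd(4,7) + gcd(12,5) + gcd(8,12) = 1+1+4 = 6.

6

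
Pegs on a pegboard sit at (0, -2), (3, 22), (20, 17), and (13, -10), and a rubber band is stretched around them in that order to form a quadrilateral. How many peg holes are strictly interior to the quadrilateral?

413

By the shoelace formula, twice the signed area is |[0·22 − 3·(-2)] + [3·17 − 20·22] + [20·(-10) − 13·17] + [13·(-2) − 0·(-10)]| = 830, so the area is 415.
Summing gcd(|Δx|,|Δy|) over the edges gives the boundary count: gcd(3,24) + gcd(17,5) + gcd(7,27) + gcd(13,8) = 3+1+1+1 = 6.
By Pick's theorem A = I + B/2 − 1, so I = 415 − 6/2 + 1 = 413.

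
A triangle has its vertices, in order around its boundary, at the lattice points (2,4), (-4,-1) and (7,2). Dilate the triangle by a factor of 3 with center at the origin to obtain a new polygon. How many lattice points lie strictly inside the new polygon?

The shoelace formula gives twice the area as |(2·(-1) − (-4)·4) + ((-4)·2 − 7·(-1)) + (7·4 − 2·2)| = 37, so the area is 18.5.
Along each edge there are gcd(|Δx|,|Δy|)+1 lattice points, so counting each shared vertex once the boundary has gcd(6,5) + gcd(11,3) + gcd(5,2) = 1+1+1 = 3.
Scaling by 3 multiplies the area by 3² = 9 (so the new area is 166.5) and multiplies the boundary lattice-point count by 3, giving 9.
By Pick's theorem, the interior count of the dilated polygon is 166.5 − 9/2 + 1 = 163.

163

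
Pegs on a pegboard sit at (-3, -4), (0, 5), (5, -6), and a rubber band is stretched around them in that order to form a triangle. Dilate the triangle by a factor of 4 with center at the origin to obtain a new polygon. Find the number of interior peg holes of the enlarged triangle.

613

By the shoelace formula, twice the signed area is |((-3)·5 − 0·(-4)) + (0·(-6) − 5·5) + (5·(-4) − (-3)·(-6))| = 78, so the area is 39.
Along each edge there are gcd(|Δx|,|Δy|)+1 lattice points, so counting each shared vertex once the boundary has gcd(3,9) + gcd(5,11) + gcd(8,2) = 3+1+2 = 6.
Scaling by 4 multiplies the area by 4² = 16 (so the new area is 624) and multiplies the boundary lattice-point count by 4, giving 24.
By Pick's theorem, the interior count of the dilated polygon is 624 − 24/2 + 1 = 613.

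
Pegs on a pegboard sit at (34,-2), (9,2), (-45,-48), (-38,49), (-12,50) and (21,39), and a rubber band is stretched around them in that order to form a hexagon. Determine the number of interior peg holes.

Using the shoelace formula, 2A = |[34·2 − 9·(-2)] + [9·(-48) − (-45)·2] + [(-45)·49 − (-38)·(-48)] + [(-38)·50 − (-12)·49] + [(-12)·39 − 21·50] + [21·(-2) − 34·39]| = 8483, so the area is 4241.5.
The number of boundary lattice points is Σ gcd(|Δx|,|Δy|) = gcd(25,4) + gcd(54,50) + gcd(7,97) + gcd(26,1) + gcd(33,11) + gcd(13,41) = 1+2+1+1+11+1 = 17.
Pick's theorem gives I = A − B/2 + 1 = 4241.5 − 17/2 + 1 = 4234.

4234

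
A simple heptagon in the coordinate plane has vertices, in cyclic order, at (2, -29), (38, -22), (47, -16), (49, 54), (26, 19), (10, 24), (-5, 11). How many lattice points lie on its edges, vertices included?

10

Summing gcd(|Δx|,|Δy|) over the edges gives the boundary count: gcd(36,7) + gcd(9,6) + gcd(2,70) + gcd(23,35) + gcd(16,5) + gcd(15,13) + gcd(7,40) = 1+3+2+1+1+1+1 = 10.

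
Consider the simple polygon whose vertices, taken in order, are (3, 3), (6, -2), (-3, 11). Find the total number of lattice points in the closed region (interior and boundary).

By the shoelace formula, twice the signed area is |(3·(-2) − 6·3) + (6·11 − (-3)·(-2)) + ((-3)·3 − 3·11)| = 6, so the area is 3.
Summing gcd(|Δx|,|Δy|) over the edges gives the boundary count: gcd(3,5) + gcd(9,13) + gcd(6,8) = 1+1+2 = 4.
Pick's theorem gives I = A − B/2 + 1 = 3 − 4/2 + 1 = 2, so the closed region contains I + B = 2 + 4 = 6 lattice points.

6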